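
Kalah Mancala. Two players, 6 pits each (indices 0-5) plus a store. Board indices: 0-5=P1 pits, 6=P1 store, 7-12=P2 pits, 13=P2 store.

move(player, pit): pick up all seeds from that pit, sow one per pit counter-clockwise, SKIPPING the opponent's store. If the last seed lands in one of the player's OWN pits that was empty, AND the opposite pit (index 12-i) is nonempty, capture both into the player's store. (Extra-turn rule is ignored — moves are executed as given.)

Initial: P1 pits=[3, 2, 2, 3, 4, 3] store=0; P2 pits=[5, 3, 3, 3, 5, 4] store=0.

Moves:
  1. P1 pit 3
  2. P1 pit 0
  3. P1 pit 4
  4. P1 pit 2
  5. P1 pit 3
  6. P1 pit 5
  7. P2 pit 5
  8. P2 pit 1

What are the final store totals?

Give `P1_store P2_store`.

Answer: 7 2

Derivation:
Move 1: P1 pit3 -> P1=[3,2,2,0,5,4](1) P2=[5,3,3,3,5,4](0)
Move 2: P1 pit0 -> P1=[0,3,3,0,5,4](5) P2=[5,3,0,3,5,4](0)
Move 3: P1 pit4 -> P1=[0,3,3,0,0,5](6) P2=[6,4,1,3,5,4](0)
Move 4: P1 pit2 -> P1=[0,3,0,1,1,6](6) P2=[6,4,1,3,5,4](0)
Move 5: P1 pit3 -> P1=[0,3,0,0,2,6](6) P2=[6,4,1,3,5,4](0)
Move 6: P1 pit5 -> P1=[0,3,0,0,2,0](7) P2=[7,5,2,4,6,4](0)
Move 7: P2 pit5 -> P1=[1,4,1,0,2,0](7) P2=[7,5,2,4,6,0](1)
Move 8: P2 pit1 -> P1=[1,4,1,0,2,0](7) P2=[7,0,3,5,7,1](2)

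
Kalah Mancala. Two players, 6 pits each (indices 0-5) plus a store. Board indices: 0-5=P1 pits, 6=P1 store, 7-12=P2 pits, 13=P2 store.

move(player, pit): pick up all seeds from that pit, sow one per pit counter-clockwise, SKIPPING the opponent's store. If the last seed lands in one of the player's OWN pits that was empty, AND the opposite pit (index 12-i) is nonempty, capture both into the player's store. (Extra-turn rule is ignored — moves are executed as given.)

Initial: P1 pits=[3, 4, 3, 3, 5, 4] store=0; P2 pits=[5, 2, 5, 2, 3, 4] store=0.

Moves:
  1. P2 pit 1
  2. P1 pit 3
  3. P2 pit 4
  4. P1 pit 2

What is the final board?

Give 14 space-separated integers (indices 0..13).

Answer: 4 4 0 1 7 6 1 5 0 6 3 0 5 1

Derivation:
Move 1: P2 pit1 -> P1=[3,4,3,3,5,4](0) P2=[5,0,6,3,3,4](0)
Move 2: P1 pit3 -> P1=[3,4,3,0,6,5](1) P2=[5,0,6,3,3,4](0)
Move 3: P2 pit4 -> P1=[4,4,3,0,6,5](1) P2=[5,0,6,3,0,5](1)
Move 4: P1 pit2 -> P1=[4,4,0,1,7,6](1) P2=[5,0,6,3,0,5](1)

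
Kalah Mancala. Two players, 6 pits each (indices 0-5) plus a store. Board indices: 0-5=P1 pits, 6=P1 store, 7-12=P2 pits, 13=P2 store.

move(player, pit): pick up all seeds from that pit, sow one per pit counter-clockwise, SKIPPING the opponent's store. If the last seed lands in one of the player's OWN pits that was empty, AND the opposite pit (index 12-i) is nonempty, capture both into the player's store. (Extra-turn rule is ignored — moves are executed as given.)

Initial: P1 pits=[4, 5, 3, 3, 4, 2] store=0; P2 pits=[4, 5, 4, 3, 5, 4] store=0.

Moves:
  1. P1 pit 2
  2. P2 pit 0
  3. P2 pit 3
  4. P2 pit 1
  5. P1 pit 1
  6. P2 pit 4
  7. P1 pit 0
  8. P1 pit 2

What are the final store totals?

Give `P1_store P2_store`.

Answer: 2 3

Derivation:
Move 1: P1 pit2 -> P1=[4,5,0,4,5,3](0) P2=[4,5,4,3,5,4](0)
Move 2: P2 pit0 -> P1=[4,5,0,4,5,3](0) P2=[0,6,5,4,6,4](0)
Move 3: P2 pit3 -> P1=[5,5,0,4,5,3](0) P2=[0,6,5,0,7,5](1)
Move 4: P2 pit1 -> P1=[6,5,0,4,5,3](0) P2=[0,0,6,1,8,6](2)
Move 5: P1 pit1 -> P1=[6,0,1,5,6,4](1) P2=[0,0,6,1,8,6](2)
Move 6: P2 pit4 -> P1=[7,1,2,6,7,5](1) P2=[0,0,6,1,0,7](3)
Move 7: P1 pit0 -> P1=[0,2,3,7,8,6](2) P2=[1,0,6,1,0,7](3)
Move 8: P1 pit2 -> P1=[0,2,0,8,9,7](2) P2=[1,0,6,1,0,7](3)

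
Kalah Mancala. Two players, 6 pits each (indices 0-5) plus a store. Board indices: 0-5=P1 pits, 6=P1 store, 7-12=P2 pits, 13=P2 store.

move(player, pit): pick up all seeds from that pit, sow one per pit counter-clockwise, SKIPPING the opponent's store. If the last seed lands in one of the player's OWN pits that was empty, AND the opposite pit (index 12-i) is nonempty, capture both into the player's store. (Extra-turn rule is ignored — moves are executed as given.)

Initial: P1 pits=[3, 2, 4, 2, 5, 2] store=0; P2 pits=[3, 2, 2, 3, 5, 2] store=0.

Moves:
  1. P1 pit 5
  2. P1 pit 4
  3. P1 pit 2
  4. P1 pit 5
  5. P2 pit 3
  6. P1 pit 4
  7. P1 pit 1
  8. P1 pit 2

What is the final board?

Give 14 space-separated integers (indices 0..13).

Move 1: P1 pit5 -> P1=[3,2,4,2,5,0](1) P2=[4,2,2,3,5,2](0)
Move 2: P1 pit4 -> P1=[3,2,4,2,0,1](2) P2=[5,3,3,3,5,2](0)
Move 3: P1 pit2 -> P1=[3,2,0,3,1,2](3) P2=[5,3,3,3,5,2](0)
Move 4: P1 pit5 -> P1=[3,2,0,3,1,0](4) P2=[6,3,3,3,5,2](0)
Move 5: P2 pit3 -> P1=[3,2,0,3,1,0](4) P2=[6,3,3,0,6,3](1)
Move 6: P1 pit4 -> P1=[3,2,0,3,0,0](11) P2=[0,3,3,0,6,3](1)
Move 7: P1 pit1 -> P1=[3,0,1,4,0,0](11) P2=[0,3,3,0,6,3](1)
Move 8: P1 pit2 -> P1=[3,0,0,5,0,0](11) P2=[0,3,3,0,6,3](1)

Answer: 3 0 0 5 0 0 11 0 3 3 0 6 3 1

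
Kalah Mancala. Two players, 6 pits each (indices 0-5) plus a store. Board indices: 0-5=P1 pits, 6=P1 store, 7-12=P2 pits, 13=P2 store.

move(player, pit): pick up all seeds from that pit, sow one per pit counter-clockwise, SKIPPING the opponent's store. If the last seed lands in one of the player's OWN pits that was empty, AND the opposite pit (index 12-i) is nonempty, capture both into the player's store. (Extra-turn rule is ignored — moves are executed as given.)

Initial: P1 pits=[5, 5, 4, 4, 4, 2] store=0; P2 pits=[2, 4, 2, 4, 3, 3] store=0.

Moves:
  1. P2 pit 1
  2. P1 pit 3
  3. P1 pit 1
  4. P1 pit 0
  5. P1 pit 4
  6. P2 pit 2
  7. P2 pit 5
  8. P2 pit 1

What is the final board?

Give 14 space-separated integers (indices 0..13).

Move 1: P2 pit1 -> P1=[5,5,4,4,4,2](0) P2=[2,0,3,5,4,4](0)
Move 2: P1 pit3 -> P1=[5,5,4,0,5,3](1) P2=[3,0,3,5,4,4](0)
Move 3: P1 pit1 -> P1=[5,0,5,1,6,4](2) P2=[3,0,3,5,4,4](0)
Move 4: P1 pit0 -> P1=[0,1,6,2,7,5](2) P2=[3,0,3,5,4,4](0)
Move 5: P1 pit4 -> P1=[0,1,6,2,0,6](3) P2=[4,1,4,6,5,4](0)
Move 6: P2 pit2 -> P1=[0,1,6,2,0,6](3) P2=[4,1,0,7,6,5](1)
Move 7: P2 pit5 -> P1=[1,2,7,3,0,6](3) P2=[4,1,0,7,6,0](2)
Move 8: P2 pit1 -> P1=[1,2,7,0,0,6](3) P2=[4,0,0,7,6,0](6)

Answer: 1 2 7 0 0 6 3 4 0 0 7 6 0 6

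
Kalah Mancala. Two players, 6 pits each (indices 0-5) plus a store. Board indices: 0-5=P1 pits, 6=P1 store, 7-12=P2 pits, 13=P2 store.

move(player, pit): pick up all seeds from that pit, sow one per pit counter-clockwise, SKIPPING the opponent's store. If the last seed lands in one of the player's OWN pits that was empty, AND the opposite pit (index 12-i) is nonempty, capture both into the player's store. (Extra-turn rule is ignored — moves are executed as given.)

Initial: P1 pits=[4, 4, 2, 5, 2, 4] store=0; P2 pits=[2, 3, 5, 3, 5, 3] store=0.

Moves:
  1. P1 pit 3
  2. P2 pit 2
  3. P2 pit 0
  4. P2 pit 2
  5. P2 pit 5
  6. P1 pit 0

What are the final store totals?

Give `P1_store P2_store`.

Answer: 2 2

Derivation:
Move 1: P1 pit3 -> P1=[4,4,2,0,3,5](1) P2=[3,4,5,3,5,3](0)
Move 2: P2 pit2 -> P1=[5,4,2,0,3,5](1) P2=[3,4,0,4,6,4](1)
Move 3: P2 pit0 -> P1=[5,4,2,0,3,5](1) P2=[0,5,1,5,6,4](1)
Move 4: P2 pit2 -> P1=[5,4,2,0,3,5](1) P2=[0,5,0,6,6,4](1)
Move 5: P2 pit5 -> P1=[6,5,3,0,3,5](1) P2=[0,5,0,6,6,0](2)
Move 6: P1 pit0 -> P1=[0,6,4,1,4,6](2) P2=[0,5,0,6,6,0](2)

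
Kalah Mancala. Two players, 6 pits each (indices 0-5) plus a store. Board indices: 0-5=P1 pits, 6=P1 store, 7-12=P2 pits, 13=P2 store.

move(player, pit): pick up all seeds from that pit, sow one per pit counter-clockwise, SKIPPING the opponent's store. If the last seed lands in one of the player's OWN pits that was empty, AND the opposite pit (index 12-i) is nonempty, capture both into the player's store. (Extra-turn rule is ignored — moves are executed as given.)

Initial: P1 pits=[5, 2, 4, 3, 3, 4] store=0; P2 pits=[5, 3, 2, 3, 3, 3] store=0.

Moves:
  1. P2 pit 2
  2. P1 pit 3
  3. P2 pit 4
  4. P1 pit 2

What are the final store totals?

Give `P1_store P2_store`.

Move 1: P2 pit2 -> P1=[5,2,4,3,3,4](0) P2=[5,3,0,4,4,3](0)
Move 2: P1 pit3 -> P1=[5,2,4,0,4,5](1) P2=[5,3,0,4,4,3](0)
Move 3: P2 pit4 -> P1=[6,3,4,0,4,5](1) P2=[5,3,0,4,0,4](1)
Move 4: P1 pit2 -> P1=[6,3,0,1,5,6](2) P2=[5,3,0,4,0,4](1)

Answer: 2 1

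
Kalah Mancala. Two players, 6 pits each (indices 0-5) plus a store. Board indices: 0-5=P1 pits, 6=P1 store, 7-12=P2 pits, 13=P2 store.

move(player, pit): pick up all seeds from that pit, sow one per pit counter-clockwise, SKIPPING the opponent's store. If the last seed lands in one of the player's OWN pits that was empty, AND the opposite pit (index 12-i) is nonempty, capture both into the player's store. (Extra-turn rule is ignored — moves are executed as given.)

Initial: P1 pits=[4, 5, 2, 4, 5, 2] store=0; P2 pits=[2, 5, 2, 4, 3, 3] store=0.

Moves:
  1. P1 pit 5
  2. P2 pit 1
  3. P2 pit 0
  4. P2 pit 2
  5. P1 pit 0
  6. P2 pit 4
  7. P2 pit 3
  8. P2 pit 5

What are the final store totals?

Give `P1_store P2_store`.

Move 1: P1 pit5 -> P1=[4,5,2,4,5,0](1) P2=[3,5,2,4,3,3](0)
Move 2: P2 pit1 -> P1=[4,5,2,4,5,0](1) P2=[3,0,3,5,4,4](1)
Move 3: P2 pit0 -> P1=[4,5,2,4,5,0](1) P2=[0,1,4,6,4,4](1)
Move 4: P2 pit2 -> P1=[4,5,2,4,5,0](1) P2=[0,1,0,7,5,5](2)
Move 5: P1 pit0 -> P1=[0,6,3,5,6,0](1) P2=[0,1,0,7,5,5](2)
Move 6: P2 pit4 -> P1=[1,7,4,5,6,0](1) P2=[0,1,0,7,0,6](3)
Move 7: P2 pit3 -> P1=[2,8,5,6,6,0](1) P2=[0,1,0,0,1,7](4)
Move 8: P2 pit5 -> P1=[3,9,6,7,7,1](1) P2=[0,1,0,0,1,0](5)

Answer: 1 5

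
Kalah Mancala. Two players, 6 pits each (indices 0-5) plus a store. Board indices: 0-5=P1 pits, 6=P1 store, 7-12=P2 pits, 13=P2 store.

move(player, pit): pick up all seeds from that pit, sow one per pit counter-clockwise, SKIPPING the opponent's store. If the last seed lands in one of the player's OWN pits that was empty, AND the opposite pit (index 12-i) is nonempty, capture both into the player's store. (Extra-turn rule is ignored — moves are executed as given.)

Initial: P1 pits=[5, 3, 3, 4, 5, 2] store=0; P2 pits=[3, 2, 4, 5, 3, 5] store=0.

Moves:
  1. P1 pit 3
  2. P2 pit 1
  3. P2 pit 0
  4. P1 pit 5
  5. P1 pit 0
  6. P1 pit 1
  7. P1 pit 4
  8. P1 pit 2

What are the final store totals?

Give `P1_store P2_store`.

Answer: 6 0

Derivation:
Move 1: P1 pit3 -> P1=[5,3,3,0,6,3](1) P2=[4,2,4,5,3,5](0)
Move 2: P2 pit1 -> P1=[5,3,3,0,6,3](1) P2=[4,0,5,6,3,5](0)
Move 3: P2 pit0 -> P1=[5,3,3,0,6,3](1) P2=[0,1,6,7,4,5](0)
Move 4: P1 pit5 -> P1=[5,3,3,0,6,0](2) P2=[1,2,6,7,4,5](0)
Move 5: P1 pit0 -> P1=[0,4,4,1,7,0](4) P2=[0,2,6,7,4,5](0)
Move 6: P1 pit1 -> P1=[0,0,5,2,8,1](4) P2=[0,2,6,7,4,5](0)
Move 7: P1 pit4 -> P1=[0,0,5,2,0,2](5) P2=[1,3,7,8,5,6](0)
Move 8: P1 pit2 -> P1=[0,0,0,3,1,3](6) P2=[2,3,7,8,5,6](0)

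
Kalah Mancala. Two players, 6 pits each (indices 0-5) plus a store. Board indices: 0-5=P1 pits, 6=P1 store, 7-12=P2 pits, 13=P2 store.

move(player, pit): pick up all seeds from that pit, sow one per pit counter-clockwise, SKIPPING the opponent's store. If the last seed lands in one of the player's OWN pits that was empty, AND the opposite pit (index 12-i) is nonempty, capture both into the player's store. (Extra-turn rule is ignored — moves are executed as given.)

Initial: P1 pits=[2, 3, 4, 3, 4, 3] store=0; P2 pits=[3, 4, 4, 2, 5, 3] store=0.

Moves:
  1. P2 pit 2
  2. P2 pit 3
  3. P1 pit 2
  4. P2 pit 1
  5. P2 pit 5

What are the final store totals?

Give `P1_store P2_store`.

Move 1: P2 pit2 -> P1=[2,3,4,3,4,3](0) P2=[3,4,0,3,6,4](1)
Move 2: P2 pit3 -> P1=[2,3,4,3,4,3](0) P2=[3,4,0,0,7,5](2)
Move 3: P1 pit2 -> P1=[2,3,0,4,5,4](1) P2=[3,4,0,0,7,5](2)
Move 4: P2 pit1 -> P1=[2,3,0,4,5,4](1) P2=[3,0,1,1,8,6](2)
Move 5: P2 pit5 -> P1=[3,4,1,5,6,4](1) P2=[3,0,1,1,8,0](3)

Answer: 1 3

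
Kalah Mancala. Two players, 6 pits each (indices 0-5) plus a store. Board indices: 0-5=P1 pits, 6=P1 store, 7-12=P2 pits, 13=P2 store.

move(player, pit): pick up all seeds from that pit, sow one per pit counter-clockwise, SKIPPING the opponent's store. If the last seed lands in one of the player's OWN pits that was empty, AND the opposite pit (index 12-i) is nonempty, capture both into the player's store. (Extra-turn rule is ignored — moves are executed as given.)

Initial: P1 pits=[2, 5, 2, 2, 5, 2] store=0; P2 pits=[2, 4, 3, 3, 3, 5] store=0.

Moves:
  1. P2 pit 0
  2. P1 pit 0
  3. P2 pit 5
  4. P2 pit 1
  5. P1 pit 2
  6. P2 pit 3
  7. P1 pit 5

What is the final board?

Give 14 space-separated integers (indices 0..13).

Answer: 2 7 0 4 6 0 2 1 1 5 0 5 2 3

Derivation:
Move 1: P2 pit0 -> P1=[2,5,2,2,5,2](0) P2=[0,5,4,3,3,5](0)
Move 2: P1 pit0 -> P1=[0,6,3,2,5,2](0) P2=[0,5,4,3,3,5](0)
Move 3: P2 pit5 -> P1=[1,7,4,3,5,2](0) P2=[0,5,4,3,3,0](1)
Move 4: P2 pit1 -> P1=[1,7,4,3,5,2](0) P2=[0,0,5,4,4,1](2)
Move 5: P1 pit2 -> P1=[1,7,0,4,6,3](1) P2=[0,0,5,4,4,1](2)
Move 6: P2 pit3 -> P1=[2,7,0,4,6,3](1) P2=[0,0,5,0,5,2](3)
Move 7: P1 pit5 -> P1=[2,7,0,4,6,0](2) P2=[1,1,5,0,5,2](3)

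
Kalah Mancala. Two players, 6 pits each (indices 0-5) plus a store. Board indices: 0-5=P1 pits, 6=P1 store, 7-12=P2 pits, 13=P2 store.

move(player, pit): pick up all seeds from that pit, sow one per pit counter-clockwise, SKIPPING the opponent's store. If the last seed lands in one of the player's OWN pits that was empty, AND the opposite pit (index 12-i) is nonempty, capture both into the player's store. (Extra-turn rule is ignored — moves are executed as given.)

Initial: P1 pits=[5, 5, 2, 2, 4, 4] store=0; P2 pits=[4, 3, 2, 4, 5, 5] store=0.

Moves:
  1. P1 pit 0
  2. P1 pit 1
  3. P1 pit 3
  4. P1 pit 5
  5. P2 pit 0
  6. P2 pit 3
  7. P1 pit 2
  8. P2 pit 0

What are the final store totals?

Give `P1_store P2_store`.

Answer: 4 2

Derivation:
Move 1: P1 pit0 -> P1=[0,6,3,3,5,5](0) P2=[4,3,2,4,5,5](0)
Move 2: P1 pit1 -> P1=[0,0,4,4,6,6](1) P2=[5,3,2,4,5,5](0)
Move 3: P1 pit3 -> P1=[0,0,4,0,7,7](2) P2=[6,3,2,4,5,5](0)
Move 4: P1 pit5 -> P1=[0,0,4,0,7,0](3) P2=[7,4,3,5,6,6](0)
Move 5: P2 pit0 -> P1=[1,0,4,0,7,0](3) P2=[0,5,4,6,7,7](1)
Move 6: P2 pit3 -> P1=[2,1,5,0,7,0](3) P2=[0,5,4,0,8,8](2)
Move 7: P1 pit2 -> P1=[2,1,0,1,8,1](4) P2=[1,5,4,0,8,8](2)
Move 8: P2 pit0 -> P1=[2,1,0,1,8,1](4) P2=[0,6,4,0,8,8](2)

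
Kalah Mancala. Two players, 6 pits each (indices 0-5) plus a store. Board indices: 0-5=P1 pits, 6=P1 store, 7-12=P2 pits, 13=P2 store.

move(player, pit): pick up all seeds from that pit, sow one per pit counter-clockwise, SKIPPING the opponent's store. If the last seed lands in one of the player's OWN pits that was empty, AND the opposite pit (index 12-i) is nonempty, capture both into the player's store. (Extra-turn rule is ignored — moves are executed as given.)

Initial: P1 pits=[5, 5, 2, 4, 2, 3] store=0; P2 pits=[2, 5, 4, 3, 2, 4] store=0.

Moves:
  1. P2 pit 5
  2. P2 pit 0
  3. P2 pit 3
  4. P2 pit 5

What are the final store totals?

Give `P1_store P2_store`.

Move 1: P2 pit5 -> P1=[6,6,3,4,2,3](0) P2=[2,5,4,3,2,0](1)
Move 2: P2 pit0 -> P1=[6,6,3,4,2,3](0) P2=[0,6,5,3,2,0](1)
Move 3: P2 pit3 -> P1=[6,6,3,4,2,3](0) P2=[0,6,5,0,3,1](2)
Move 4: P2 pit5 -> P1=[6,6,3,4,2,3](0) P2=[0,6,5,0,3,0](3)

Answer: 0 3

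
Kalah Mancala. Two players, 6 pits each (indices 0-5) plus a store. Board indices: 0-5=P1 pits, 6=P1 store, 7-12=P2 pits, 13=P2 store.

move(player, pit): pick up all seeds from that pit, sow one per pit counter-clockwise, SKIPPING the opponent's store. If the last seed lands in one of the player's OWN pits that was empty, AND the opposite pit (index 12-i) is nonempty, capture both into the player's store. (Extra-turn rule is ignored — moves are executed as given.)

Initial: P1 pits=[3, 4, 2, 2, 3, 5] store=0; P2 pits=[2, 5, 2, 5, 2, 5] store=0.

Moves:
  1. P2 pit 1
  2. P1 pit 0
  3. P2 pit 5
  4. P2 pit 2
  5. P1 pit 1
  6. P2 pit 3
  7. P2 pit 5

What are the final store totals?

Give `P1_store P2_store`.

Move 1: P2 pit1 -> P1=[3,4,2,2,3,5](0) P2=[2,0,3,6,3,6](1)
Move 2: P1 pit0 -> P1=[0,5,3,3,3,5](0) P2=[2,0,3,6,3,6](1)
Move 3: P2 pit5 -> P1=[1,6,4,4,4,5](0) P2=[2,0,3,6,3,0](2)
Move 4: P2 pit2 -> P1=[0,6,4,4,4,5](0) P2=[2,0,0,7,4,0](4)
Move 5: P1 pit1 -> P1=[0,0,5,5,5,6](1) P2=[3,0,0,7,4,0](4)
Move 6: P2 pit3 -> P1=[1,1,6,6,5,6](1) P2=[3,0,0,0,5,1](5)
Move 7: P2 pit5 -> P1=[1,1,6,6,5,6](1) P2=[3,0,0,0,5,0](6)

Answer: 1 6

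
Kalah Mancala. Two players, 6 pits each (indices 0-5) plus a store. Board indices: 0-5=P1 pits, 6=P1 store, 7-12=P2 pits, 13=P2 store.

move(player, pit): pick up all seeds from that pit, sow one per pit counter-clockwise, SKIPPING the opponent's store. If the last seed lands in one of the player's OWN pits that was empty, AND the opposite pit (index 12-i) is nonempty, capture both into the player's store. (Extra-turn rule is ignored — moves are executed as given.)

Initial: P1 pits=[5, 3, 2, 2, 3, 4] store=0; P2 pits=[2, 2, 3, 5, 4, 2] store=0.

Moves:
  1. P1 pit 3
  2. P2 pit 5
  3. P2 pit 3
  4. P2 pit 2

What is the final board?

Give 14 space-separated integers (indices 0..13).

Answer: 7 4 2 0 4 5 0 2 2 0 1 6 2 2

Derivation:
Move 1: P1 pit3 -> P1=[5,3,2,0,4,5](0) P2=[2,2,3,5,4,2](0)
Move 2: P2 pit5 -> P1=[6,3,2,0,4,5](0) P2=[2,2,3,5,4,0](1)
Move 3: P2 pit3 -> P1=[7,4,2,0,4,5](0) P2=[2,2,3,0,5,1](2)
Move 4: P2 pit2 -> P1=[7,4,2,0,4,5](0) P2=[2,2,0,1,6,2](2)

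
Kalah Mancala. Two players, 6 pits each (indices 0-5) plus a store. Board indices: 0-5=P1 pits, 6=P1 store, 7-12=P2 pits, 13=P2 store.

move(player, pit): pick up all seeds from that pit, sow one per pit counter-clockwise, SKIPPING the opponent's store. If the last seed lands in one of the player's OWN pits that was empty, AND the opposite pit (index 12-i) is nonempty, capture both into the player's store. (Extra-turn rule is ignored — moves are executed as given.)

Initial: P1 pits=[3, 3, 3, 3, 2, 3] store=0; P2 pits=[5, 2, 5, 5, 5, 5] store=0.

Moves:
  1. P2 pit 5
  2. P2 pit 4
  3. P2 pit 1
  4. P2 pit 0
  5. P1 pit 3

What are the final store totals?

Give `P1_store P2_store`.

Answer: 1 2

Derivation:
Move 1: P2 pit5 -> P1=[4,4,4,4,2,3](0) P2=[5,2,5,5,5,0](1)
Move 2: P2 pit4 -> P1=[5,5,5,4,2,3](0) P2=[5,2,5,5,0,1](2)
Move 3: P2 pit1 -> P1=[5,5,5,4,2,3](0) P2=[5,0,6,6,0,1](2)
Move 4: P2 pit0 -> P1=[5,5,5,4,2,3](0) P2=[0,1,7,7,1,2](2)
Move 5: P1 pit3 -> P1=[5,5,5,0,3,4](1) P2=[1,1,7,7,1,2](2)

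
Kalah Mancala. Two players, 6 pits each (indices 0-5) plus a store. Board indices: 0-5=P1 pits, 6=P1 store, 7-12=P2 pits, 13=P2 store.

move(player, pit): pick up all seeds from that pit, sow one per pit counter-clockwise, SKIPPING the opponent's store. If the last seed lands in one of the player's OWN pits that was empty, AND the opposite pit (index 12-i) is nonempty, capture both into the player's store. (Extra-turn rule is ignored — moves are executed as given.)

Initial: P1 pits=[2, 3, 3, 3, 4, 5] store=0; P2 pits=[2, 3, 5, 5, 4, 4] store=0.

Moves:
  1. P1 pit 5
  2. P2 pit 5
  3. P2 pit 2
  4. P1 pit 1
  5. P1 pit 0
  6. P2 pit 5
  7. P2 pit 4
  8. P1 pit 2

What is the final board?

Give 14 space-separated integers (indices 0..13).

Move 1: P1 pit5 -> P1=[2,3,3,3,4,0](1) P2=[3,4,6,6,4,4](0)
Move 2: P2 pit5 -> P1=[3,4,4,3,4,0](1) P2=[3,4,6,6,4,0](1)
Move 3: P2 pit2 -> P1=[4,5,4,3,4,0](1) P2=[3,4,0,7,5,1](2)
Move 4: P1 pit1 -> P1=[4,0,5,4,5,1](2) P2=[3,4,0,7,5,1](2)
Move 5: P1 pit0 -> P1=[0,1,6,5,6,1](2) P2=[3,4,0,7,5,1](2)
Move 6: P2 pit5 -> P1=[0,1,6,5,6,1](2) P2=[3,4,0,7,5,0](3)
Move 7: P2 pit4 -> P1=[1,2,7,5,6,1](2) P2=[3,4,0,7,0,1](4)
Move 8: P1 pit2 -> P1=[1,2,0,6,7,2](3) P2=[4,5,1,7,0,1](4)

Answer: 1 2 0 6 7 2 3 4 5 1 7 0 1 4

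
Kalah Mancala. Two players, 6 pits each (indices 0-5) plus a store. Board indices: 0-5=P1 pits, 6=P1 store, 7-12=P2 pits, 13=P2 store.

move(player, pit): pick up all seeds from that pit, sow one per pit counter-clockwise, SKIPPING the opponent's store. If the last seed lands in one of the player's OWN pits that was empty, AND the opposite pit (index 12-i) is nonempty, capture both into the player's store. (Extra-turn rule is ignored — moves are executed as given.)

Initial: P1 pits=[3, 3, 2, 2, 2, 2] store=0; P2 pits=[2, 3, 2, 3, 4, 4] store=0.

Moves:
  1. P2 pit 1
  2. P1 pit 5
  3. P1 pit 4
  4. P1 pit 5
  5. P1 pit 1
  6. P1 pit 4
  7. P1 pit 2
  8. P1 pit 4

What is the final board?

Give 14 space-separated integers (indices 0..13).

Move 1: P2 pit1 -> P1=[3,3,2,2,2,2](0) P2=[2,0,3,4,5,4](0)
Move 2: P1 pit5 -> P1=[3,3,2,2,2,0](1) P2=[3,0,3,4,5,4](0)
Move 3: P1 pit4 -> P1=[3,3,2,2,0,1](2) P2=[3,0,3,4,5,4](0)
Move 4: P1 pit5 -> P1=[3,3,2,2,0,0](3) P2=[3,0,3,4,5,4](0)
Move 5: P1 pit1 -> P1=[3,0,3,3,1,0](3) P2=[3,0,3,4,5,4](0)
Move 6: P1 pit4 -> P1=[3,0,3,3,0,0](7) P2=[0,0,3,4,5,4](0)
Move 7: P1 pit2 -> P1=[3,0,0,4,1,1](7) P2=[0,0,3,4,5,4](0)
Move 8: P1 pit4 -> P1=[3,0,0,4,0,2](7) P2=[0,0,3,4,5,4](0)

Answer: 3 0 0 4 0 2 7 0 0 3 4 5 4 0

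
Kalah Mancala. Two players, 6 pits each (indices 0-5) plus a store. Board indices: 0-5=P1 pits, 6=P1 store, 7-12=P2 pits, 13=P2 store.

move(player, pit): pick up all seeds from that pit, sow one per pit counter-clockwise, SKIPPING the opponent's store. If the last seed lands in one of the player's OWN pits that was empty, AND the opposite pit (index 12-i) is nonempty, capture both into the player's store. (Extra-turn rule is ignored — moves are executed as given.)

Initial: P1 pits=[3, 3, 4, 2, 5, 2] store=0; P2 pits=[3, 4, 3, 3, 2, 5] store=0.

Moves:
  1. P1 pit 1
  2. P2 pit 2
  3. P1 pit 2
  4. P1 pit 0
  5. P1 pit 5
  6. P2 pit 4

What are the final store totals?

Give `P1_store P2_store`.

Answer: 2 1

Derivation:
Move 1: P1 pit1 -> P1=[3,0,5,3,6,2](0) P2=[3,4,3,3,2,5](0)
Move 2: P2 pit2 -> P1=[3,0,5,3,6,2](0) P2=[3,4,0,4,3,6](0)
Move 3: P1 pit2 -> P1=[3,0,0,4,7,3](1) P2=[4,4,0,4,3,6](0)
Move 4: P1 pit0 -> P1=[0,1,1,5,7,3](1) P2=[4,4,0,4,3,6](0)
Move 5: P1 pit5 -> P1=[0,1,1,5,7,0](2) P2=[5,5,0,4,3,6](0)
Move 6: P2 pit4 -> P1=[1,1,1,5,7,0](2) P2=[5,5,0,4,0,7](1)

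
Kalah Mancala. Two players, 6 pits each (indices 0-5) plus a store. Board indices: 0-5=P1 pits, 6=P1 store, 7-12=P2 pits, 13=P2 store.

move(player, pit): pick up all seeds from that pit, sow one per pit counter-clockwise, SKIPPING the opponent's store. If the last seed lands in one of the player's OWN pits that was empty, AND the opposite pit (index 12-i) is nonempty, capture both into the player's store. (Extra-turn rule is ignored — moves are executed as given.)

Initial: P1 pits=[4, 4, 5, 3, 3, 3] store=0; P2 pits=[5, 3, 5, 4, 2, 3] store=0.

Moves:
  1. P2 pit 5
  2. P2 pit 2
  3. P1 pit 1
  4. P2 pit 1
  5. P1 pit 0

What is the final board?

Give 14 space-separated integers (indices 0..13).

Move 1: P2 pit5 -> P1=[5,5,5,3,3,3](0) P2=[5,3,5,4,2,0](1)
Move 2: P2 pit2 -> P1=[6,5,5,3,3,3](0) P2=[5,3,0,5,3,1](2)
Move 3: P1 pit1 -> P1=[6,0,6,4,4,4](1) P2=[5,3,0,5,3,1](2)
Move 4: P2 pit1 -> P1=[6,0,6,4,4,4](1) P2=[5,0,1,6,4,1](2)
Move 5: P1 pit0 -> P1=[0,1,7,5,5,5](2) P2=[5,0,1,6,4,1](2)

Answer: 0 1 7 5 5 5 2 5 0 1 6 4 1 2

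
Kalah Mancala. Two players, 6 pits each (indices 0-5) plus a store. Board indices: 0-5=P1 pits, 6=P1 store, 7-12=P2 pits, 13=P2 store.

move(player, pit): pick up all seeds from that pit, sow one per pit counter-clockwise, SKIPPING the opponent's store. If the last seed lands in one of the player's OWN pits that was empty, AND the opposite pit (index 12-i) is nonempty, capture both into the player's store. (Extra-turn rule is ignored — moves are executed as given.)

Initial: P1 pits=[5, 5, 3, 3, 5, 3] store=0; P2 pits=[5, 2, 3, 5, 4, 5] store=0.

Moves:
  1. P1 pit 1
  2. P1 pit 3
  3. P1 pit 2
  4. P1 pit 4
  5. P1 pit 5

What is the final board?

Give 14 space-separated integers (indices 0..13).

Move 1: P1 pit1 -> P1=[5,0,4,4,6,4](1) P2=[5,2,3,5,4,5](0)
Move 2: P1 pit3 -> P1=[5,0,4,0,7,5](2) P2=[6,2,3,5,4,5](0)
Move 3: P1 pit2 -> P1=[5,0,0,1,8,6](3) P2=[6,2,3,5,4,5](0)
Move 4: P1 pit4 -> P1=[5,0,0,1,0,7](4) P2=[7,3,4,6,5,6](0)
Move 5: P1 pit5 -> P1=[5,0,0,1,0,0](5) P2=[8,4,5,7,6,7](0)

Answer: 5 0 0 1 0 0 5 8 4 5 7 6 7 0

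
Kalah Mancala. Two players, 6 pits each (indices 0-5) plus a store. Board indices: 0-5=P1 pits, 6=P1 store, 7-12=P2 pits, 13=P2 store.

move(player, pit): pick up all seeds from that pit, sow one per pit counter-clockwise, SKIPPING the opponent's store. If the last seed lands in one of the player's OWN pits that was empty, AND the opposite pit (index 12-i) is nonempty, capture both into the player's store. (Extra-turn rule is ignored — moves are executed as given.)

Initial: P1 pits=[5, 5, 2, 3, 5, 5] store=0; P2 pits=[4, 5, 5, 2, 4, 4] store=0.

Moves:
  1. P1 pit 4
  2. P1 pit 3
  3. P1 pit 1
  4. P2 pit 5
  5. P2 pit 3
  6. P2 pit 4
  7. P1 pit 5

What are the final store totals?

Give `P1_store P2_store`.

Answer: 4 9

Derivation:
Move 1: P1 pit4 -> P1=[5,5,2,3,0,6](1) P2=[5,6,6,2,4,4](0)
Move 2: P1 pit3 -> P1=[5,5,2,0,1,7](2) P2=[5,6,6,2,4,4](0)
Move 3: P1 pit1 -> P1=[5,0,3,1,2,8](3) P2=[5,6,6,2,4,4](0)
Move 4: P2 pit5 -> P1=[6,1,4,1,2,8](3) P2=[5,6,6,2,4,0](1)
Move 5: P2 pit3 -> P1=[0,1,4,1,2,8](3) P2=[5,6,6,0,5,0](8)
Move 6: P2 pit4 -> P1=[1,2,5,1,2,8](3) P2=[5,6,6,0,0,1](9)
Move 7: P1 pit5 -> P1=[2,2,5,1,2,0](4) P2=[6,7,7,1,1,2](9)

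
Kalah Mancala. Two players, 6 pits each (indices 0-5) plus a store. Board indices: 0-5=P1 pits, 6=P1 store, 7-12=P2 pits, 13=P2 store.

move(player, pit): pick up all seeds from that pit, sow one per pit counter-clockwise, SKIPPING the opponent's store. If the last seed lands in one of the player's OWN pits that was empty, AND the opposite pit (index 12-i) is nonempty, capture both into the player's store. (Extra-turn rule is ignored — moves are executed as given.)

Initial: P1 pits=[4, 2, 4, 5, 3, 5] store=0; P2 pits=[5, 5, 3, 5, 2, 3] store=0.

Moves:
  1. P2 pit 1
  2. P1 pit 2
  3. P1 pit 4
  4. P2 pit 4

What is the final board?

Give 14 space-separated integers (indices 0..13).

Move 1: P2 pit1 -> P1=[4,2,4,5,3,5](0) P2=[5,0,4,6,3,4](1)
Move 2: P1 pit2 -> P1=[4,2,0,6,4,6](1) P2=[5,0,4,6,3,4](1)
Move 3: P1 pit4 -> P1=[4,2,0,6,0,7](2) P2=[6,1,4,6,3,4](1)
Move 4: P2 pit4 -> P1=[5,2,0,6,0,7](2) P2=[6,1,4,6,0,5](2)

Answer: 5 2 0 6 0 7 2 6 1 4 6 0 5 2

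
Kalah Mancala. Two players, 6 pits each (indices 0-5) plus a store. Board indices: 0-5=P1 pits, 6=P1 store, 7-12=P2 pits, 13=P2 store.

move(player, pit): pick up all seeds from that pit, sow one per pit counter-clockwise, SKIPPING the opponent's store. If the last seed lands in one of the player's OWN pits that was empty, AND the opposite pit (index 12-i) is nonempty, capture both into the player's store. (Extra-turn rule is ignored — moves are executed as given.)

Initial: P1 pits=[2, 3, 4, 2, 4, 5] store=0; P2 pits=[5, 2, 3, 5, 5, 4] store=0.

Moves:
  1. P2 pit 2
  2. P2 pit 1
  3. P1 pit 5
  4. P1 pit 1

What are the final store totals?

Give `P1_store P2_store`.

Answer: 1 0

Derivation:
Move 1: P2 pit2 -> P1=[2,3,4,2,4,5](0) P2=[5,2,0,6,6,5](0)
Move 2: P2 pit1 -> P1=[2,3,4,2,4,5](0) P2=[5,0,1,7,6,5](0)
Move 3: P1 pit5 -> P1=[2,3,4,2,4,0](1) P2=[6,1,2,8,6,5](0)
Move 4: P1 pit1 -> P1=[2,0,5,3,5,0](1) P2=[6,1,2,8,6,5](0)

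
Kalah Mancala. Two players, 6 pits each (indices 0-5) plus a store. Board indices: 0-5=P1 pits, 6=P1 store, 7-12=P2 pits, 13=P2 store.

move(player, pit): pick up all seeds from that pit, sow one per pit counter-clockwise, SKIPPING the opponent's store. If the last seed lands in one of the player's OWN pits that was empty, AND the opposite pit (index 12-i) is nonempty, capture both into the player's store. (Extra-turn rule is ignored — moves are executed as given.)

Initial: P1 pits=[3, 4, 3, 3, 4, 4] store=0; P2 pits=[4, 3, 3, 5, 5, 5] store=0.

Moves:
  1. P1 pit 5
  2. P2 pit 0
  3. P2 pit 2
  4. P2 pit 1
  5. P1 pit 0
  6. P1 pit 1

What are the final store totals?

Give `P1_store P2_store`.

Move 1: P1 pit5 -> P1=[3,4,3,3,4,0](1) P2=[5,4,4,5,5,5](0)
Move 2: P2 pit0 -> P1=[3,4,3,3,4,0](1) P2=[0,5,5,6,6,6](0)
Move 3: P2 pit2 -> P1=[4,4,3,3,4,0](1) P2=[0,5,0,7,7,7](1)
Move 4: P2 pit1 -> P1=[4,4,3,3,4,0](1) P2=[0,0,1,8,8,8](2)
Move 5: P1 pit0 -> P1=[0,5,4,4,5,0](1) P2=[0,0,1,8,8,8](2)
Move 6: P1 pit1 -> P1=[0,0,5,5,6,1](2) P2=[0,0,1,8,8,8](2)

Answer: 2 2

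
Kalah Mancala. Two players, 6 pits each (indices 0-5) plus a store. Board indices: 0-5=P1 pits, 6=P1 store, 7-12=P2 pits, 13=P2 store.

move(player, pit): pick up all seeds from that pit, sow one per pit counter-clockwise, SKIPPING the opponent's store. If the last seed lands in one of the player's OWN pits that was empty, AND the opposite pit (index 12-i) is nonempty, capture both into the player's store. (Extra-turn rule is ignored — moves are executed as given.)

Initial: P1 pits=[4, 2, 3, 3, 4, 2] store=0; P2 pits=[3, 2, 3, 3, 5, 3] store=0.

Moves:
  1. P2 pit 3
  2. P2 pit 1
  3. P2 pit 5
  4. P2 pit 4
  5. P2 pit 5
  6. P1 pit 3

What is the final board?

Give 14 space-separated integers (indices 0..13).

Answer: 6 4 2 0 5 3 1 4 0 4 0 0 0 8

Derivation:
Move 1: P2 pit3 -> P1=[4,2,3,3,4,2](0) P2=[3,2,3,0,6,4](1)
Move 2: P2 pit1 -> P1=[4,2,0,3,4,2](0) P2=[3,0,4,0,6,4](5)
Move 3: P2 pit5 -> P1=[5,3,1,3,4,2](0) P2=[3,0,4,0,6,0](6)
Move 4: P2 pit4 -> P1=[6,4,2,4,4,2](0) P2=[3,0,4,0,0,1](7)
Move 5: P2 pit5 -> P1=[6,4,2,4,4,2](0) P2=[3,0,4,0,0,0](8)
Move 6: P1 pit3 -> P1=[6,4,2,0,5,3](1) P2=[4,0,4,0,0,0](8)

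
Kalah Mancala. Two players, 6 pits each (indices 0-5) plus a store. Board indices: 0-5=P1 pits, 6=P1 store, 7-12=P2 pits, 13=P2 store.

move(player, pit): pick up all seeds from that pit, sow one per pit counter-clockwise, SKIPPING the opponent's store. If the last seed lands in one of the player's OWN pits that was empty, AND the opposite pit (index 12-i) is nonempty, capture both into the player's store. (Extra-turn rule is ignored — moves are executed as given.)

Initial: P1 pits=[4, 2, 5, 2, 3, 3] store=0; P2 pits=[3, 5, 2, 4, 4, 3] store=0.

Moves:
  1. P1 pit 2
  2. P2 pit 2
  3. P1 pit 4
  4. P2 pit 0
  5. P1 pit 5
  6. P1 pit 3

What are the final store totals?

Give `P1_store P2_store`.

Answer: 4 0

Derivation:
Move 1: P1 pit2 -> P1=[4,2,0,3,4,4](1) P2=[4,5,2,4,4,3](0)
Move 2: P2 pit2 -> P1=[4,2,0,3,4,4](1) P2=[4,5,0,5,5,3](0)
Move 3: P1 pit4 -> P1=[4,2,0,3,0,5](2) P2=[5,6,0,5,5,3](0)
Move 4: P2 pit0 -> P1=[4,2,0,3,0,5](2) P2=[0,7,1,6,6,4](0)
Move 5: P1 pit5 -> P1=[4,2,0,3,0,0](3) P2=[1,8,2,7,6,4](0)
Move 6: P1 pit3 -> P1=[4,2,0,0,1,1](4) P2=[1,8,2,7,6,4](0)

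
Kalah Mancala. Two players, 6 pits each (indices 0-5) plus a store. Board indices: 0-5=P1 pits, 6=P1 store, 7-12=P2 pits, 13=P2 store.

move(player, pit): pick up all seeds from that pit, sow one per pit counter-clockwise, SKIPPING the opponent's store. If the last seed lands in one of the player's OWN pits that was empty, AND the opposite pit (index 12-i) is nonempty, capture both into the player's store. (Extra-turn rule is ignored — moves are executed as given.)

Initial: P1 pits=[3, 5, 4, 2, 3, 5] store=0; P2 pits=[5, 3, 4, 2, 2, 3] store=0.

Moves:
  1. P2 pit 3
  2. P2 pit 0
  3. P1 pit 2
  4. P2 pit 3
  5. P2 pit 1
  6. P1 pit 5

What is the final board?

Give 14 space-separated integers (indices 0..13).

Move 1: P2 pit3 -> P1=[3,5,4,2,3,5](0) P2=[5,3,4,0,3,4](0)
Move 2: P2 pit0 -> P1=[3,5,4,2,3,5](0) P2=[0,4,5,1,4,5](0)
Move 3: P1 pit2 -> P1=[3,5,0,3,4,6](1) P2=[0,4,5,1,4,5](0)
Move 4: P2 pit3 -> P1=[3,5,0,3,4,6](1) P2=[0,4,5,0,5,5](0)
Move 5: P2 pit1 -> P1=[3,5,0,3,4,6](1) P2=[0,0,6,1,6,6](0)
Move 6: P1 pit5 -> P1=[3,5,0,3,4,0](2) P2=[1,1,7,2,7,6](0)

Answer: 3 5 0 3 4 0 2 1 1 7 2 7 6 0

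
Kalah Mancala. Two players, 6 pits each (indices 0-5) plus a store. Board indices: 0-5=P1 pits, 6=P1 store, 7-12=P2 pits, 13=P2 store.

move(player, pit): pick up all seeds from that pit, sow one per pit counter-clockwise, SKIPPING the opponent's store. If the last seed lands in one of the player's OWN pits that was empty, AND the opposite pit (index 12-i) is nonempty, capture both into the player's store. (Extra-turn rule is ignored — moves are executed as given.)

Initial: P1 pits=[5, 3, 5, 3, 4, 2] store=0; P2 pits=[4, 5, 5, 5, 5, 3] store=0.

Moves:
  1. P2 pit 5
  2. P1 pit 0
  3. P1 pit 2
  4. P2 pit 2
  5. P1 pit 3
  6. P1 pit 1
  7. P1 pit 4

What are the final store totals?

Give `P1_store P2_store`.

Answer: 5 2

Derivation:
Move 1: P2 pit5 -> P1=[6,4,5,3,4,2](0) P2=[4,5,5,5,5,0](1)
Move 2: P1 pit0 -> P1=[0,5,6,4,5,3](1) P2=[4,5,5,5,5,0](1)
Move 3: P1 pit2 -> P1=[0,5,0,5,6,4](2) P2=[5,6,5,5,5,0](1)
Move 4: P2 pit2 -> P1=[1,5,0,5,6,4](2) P2=[5,6,0,6,6,1](2)
Move 5: P1 pit3 -> P1=[1,5,0,0,7,5](3) P2=[6,7,0,6,6,1](2)
Move 6: P1 pit1 -> P1=[1,0,1,1,8,6](4) P2=[6,7,0,6,6,1](2)
Move 7: P1 pit4 -> P1=[1,0,1,1,0,7](5) P2=[7,8,1,7,7,2](2)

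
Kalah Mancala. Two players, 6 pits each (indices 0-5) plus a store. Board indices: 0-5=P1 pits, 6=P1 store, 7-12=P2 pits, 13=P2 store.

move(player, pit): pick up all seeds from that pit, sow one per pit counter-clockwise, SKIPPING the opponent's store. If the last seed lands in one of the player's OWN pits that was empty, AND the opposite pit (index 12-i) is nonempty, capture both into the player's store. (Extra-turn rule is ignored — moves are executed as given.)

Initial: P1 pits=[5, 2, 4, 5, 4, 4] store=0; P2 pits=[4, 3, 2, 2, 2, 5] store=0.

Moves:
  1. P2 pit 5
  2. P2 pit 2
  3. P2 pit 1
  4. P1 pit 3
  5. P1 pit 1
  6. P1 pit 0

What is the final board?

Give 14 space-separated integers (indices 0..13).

Answer: 0 1 7 2 7 6 2 5 1 2 4 4 0 1

Derivation:
Move 1: P2 pit5 -> P1=[6,3,5,6,4,4](0) P2=[4,3,2,2,2,0](1)
Move 2: P2 pit2 -> P1=[6,3,5,6,4,4](0) P2=[4,3,0,3,3,0](1)
Move 3: P2 pit1 -> P1=[6,3,5,6,4,4](0) P2=[4,0,1,4,4,0](1)
Move 4: P1 pit3 -> P1=[6,3,5,0,5,5](1) P2=[5,1,2,4,4,0](1)
Move 5: P1 pit1 -> P1=[6,0,6,1,6,5](1) P2=[5,1,2,4,4,0](1)
Move 6: P1 pit0 -> P1=[0,1,7,2,7,6](2) P2=[5,1,2,4,4,0](1)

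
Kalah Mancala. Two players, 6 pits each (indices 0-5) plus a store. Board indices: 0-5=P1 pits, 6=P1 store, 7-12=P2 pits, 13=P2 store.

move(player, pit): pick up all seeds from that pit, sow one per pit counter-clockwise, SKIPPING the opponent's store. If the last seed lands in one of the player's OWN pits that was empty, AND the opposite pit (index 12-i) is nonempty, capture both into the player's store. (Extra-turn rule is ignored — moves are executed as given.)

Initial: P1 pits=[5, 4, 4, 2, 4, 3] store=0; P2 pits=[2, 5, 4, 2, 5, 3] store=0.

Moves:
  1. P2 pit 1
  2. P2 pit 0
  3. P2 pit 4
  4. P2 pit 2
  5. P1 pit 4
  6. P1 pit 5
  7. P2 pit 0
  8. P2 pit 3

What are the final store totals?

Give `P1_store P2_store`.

Move 1: P2 pit1 -> P1=[5,4,4,2,4,3](0) P2=[2,0,5,3,6,4](1)
Move 2: P2 pit0 -> P1=[5,4,4,2,4,3](0) P2=[0,1,6,3,6,4](1)
Move 3: P2 pit4 -> P1=[6,5,5,3,4,3](0) P2=[0,1,6,3,0,5](2)
Move 4: P2 pit2 -> P1=[7,6,5,3,4,3](0) P2=[0,1,0,4,1,6](3)
Move 5: P1 pit4 -> P1=[7,6,5,3,0,4](1) P2=[1,2,0,4,1,6](3)
Move 6: P1 pit5 -> P1=[7,6,5,3,0,0](2) P2=[2,3,1,4,1,6](3)
Move 7: P2 pit0 -> P1=[7,6,5,3,0,0](2) P2=[0,4,2,4,1,6](3)
Move 8: P2 pit3 -> P1=[8,6,5,3,0,0](2) P2=[0,4,2,0,2,7](4)

Answer: 2 4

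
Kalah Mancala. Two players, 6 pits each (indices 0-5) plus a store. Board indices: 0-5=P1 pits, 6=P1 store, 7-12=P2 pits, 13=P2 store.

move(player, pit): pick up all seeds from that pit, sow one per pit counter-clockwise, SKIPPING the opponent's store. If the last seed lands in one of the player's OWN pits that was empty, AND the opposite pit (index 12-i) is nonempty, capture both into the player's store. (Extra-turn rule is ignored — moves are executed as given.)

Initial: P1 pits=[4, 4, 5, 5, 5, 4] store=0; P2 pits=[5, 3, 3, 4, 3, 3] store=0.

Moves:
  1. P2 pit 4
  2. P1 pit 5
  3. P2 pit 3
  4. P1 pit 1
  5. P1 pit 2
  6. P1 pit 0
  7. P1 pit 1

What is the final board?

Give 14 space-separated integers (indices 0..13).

Answer: 0 0 2 8 8 2 10 1 5 4 0 1 5 2

Derivation:
Move 1: P2 pit4 -> P1=[5,4,5,5,5,4](0) P2=[5,3,3,4,0,4](1)
Move 2: P1 pit5 -> P1=[5,4,5,5,5,0](1) P2=[6,4,4,4,0,4](1)
Move 3: P2 pit3 -> P1=[6,4,5,5,5,0](1) P2=[6,4,4,0,1,5](2)
Move 4: P1 pit1 -> P1=[6,0,6,6,6,0](8) P2=[0,4,4,0,1,5](2)
Move 5: P1 pit2 -> P1=[6,0,0,7,7,1](9) P2=[1,5,4,0,1,5](2)
Move 6: P1 pit0 -> P1=[0,1,1,8,8,2](10) P2=[1,5,4,0,1,5](2)
Move 7: P1 pit1 -> P1=[0,0,2,8,8,2](10) P2=[1,5,4,0,1,5](2)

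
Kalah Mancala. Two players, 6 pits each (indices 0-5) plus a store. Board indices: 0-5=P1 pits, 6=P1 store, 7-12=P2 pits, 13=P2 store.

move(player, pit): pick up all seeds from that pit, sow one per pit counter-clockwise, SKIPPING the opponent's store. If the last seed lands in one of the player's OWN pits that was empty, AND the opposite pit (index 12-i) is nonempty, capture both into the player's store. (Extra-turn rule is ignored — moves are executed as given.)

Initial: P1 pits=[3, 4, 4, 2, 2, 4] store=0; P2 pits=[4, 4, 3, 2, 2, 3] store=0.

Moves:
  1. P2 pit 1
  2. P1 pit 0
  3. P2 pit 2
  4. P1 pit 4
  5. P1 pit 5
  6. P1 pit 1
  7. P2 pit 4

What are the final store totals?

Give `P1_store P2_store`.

Answer: 3 2

Derivation:
Move 1: P2 pit1 -> P1=[3,4,4,2,2,4](0) P2=[4,0,4,3,3,4](0)
Move 2: P1 pit0 -> P1=[0,5,5,3,2,4](0) P2=[4,0,4,3,3,4](0)
Move 3: P2 pit2 -> P1=[0,5,5,3,2,4](0) P2=[4,0,0,4,4,5](1)
Move 4: P1 pit4 -> P1=[0,5,5,3,0,5](1) P2=[4,0,0,4,4,5](1)
Move 5: P1 pit5 -> P1=[0,5,5,3,0,0](2) P2=[5,1,1,5,4,5](1)
Move 6: P1 pit1 -> P1=[0,0,6,4,1,1](3) P2=[5,1,1,5,4,5](1)
Move 7: P2 pit4 -> P1=[1,1,6,4,1,1](3) P2=[5,1,1,5,0,6](2)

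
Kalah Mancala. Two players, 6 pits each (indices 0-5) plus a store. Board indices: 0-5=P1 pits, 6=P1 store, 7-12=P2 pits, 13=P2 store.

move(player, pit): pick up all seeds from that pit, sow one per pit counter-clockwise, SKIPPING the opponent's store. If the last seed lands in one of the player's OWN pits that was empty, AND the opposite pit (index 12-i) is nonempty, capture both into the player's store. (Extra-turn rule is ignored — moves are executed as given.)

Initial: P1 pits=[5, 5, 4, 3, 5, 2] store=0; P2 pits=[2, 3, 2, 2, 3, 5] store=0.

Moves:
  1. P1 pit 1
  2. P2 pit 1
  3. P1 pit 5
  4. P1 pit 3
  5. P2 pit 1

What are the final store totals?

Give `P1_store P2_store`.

Move 1: P1 pit1 -> P1=[5,0,5,4,6,3](1) P2=[2,3,2,2,3,5](0)
Move 2: P2 pit1 -> P1=[5,0,5,4,6,3](1) P2=[2,0,3,3,4,5](0)
Move 3: P1 pit5 -> P1=[5,0,5,4,6,0](2) P2=[3,1,3,3,4,5](0)
Move 4: P1 pit3 -> P1=[5,0,5,0,7,1](3) P2=[4,1,3,3,4,5](0)
Move 5: P2 pit1 -> P1=[5,0,5,0,7,1](3) P2=[4,0,4,3,4,5](0)

Answer: 3 0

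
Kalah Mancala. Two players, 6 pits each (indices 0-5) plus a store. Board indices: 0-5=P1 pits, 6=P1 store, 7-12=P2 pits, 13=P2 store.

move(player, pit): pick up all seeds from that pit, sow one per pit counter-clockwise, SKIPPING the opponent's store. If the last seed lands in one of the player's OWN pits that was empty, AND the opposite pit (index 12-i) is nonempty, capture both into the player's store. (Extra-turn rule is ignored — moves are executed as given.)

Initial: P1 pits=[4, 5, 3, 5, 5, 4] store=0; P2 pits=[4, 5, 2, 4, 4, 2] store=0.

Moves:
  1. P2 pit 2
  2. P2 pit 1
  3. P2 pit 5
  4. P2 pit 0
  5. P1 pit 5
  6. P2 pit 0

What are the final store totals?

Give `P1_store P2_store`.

Answer: 1 2

Derivation:
Move 1: P2 pit2 -> P1=[4,5,3,5,5,4](0) P2=[4,5,0,5,5,2](0)
Move 2: P2 pit1 -> P1=[4,5,3,5,5,4](0) P2=[4,0,1,6,6,3](1)
Move 3: P2 pit5 -> P1=[5,6,3,5,5,4](0) P2=[4,0,1,6,6,0](2)
Move 4: P2 pit0 -> P1=[5,6,3,5,5,4](0) P2=[0,1,2,7,7,0](2)
Move 5: P1 pit5 -> P1=[5,6,3,5,5,0](1) P2=[1,2,3,7,7,0](2)
Move 6: P2 pit0 -> P1=[5,6,3,5,5,0](1) P2=[0,3,3,7,7,0](2)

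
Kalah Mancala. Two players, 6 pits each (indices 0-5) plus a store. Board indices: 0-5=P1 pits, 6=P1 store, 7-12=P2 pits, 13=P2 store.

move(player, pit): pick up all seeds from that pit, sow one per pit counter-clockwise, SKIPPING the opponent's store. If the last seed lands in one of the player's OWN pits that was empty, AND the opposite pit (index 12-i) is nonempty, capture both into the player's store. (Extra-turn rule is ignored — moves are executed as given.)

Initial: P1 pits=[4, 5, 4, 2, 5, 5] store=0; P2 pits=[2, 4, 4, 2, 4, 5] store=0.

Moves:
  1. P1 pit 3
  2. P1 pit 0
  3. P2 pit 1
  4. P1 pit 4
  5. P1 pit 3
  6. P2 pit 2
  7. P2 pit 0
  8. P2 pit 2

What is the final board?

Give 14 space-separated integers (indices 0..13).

Move 1: P1 pit3 -> P1=[4,5,4,0,6,6](0) P2=[2,4,4,2,4,5](0)
Move 2: P1 pit0 -> P1=[0,6,5,1,7,6](0) P2=[2,4,4,2,4,5](0)
Move 3: P2 pit1 -> P1=[0,6,5,1,7,6](0) P2=[2,0,5,3,5,6](0)
Move 4: P1 pit4 -> P1=[0,6,5,1,0,7](1) P2=[3,1,6,4,6,6](0)
Move 5: P1 pit3 -> P1=[0,6,5,0,0,7](3) P2=[3,0,6,4,6,6](0)
Move 6: P2 pit2 -> P1=[1,7,5,0,0,7](3) P2=[3,0,0,5,7,7](1)
Move 7: P2 pit0 -> P1=[1,7,5,0,0,7](3) P2=[0,1,1,6,7,7](1)
Move 8: P2 pit2 -> P1=[1,7,5,0,0,7](3) P2=[0,1,0,7,7,7](1)

Answer: 1 7 5 0 0 7 3 0 1 0 7 7 7 1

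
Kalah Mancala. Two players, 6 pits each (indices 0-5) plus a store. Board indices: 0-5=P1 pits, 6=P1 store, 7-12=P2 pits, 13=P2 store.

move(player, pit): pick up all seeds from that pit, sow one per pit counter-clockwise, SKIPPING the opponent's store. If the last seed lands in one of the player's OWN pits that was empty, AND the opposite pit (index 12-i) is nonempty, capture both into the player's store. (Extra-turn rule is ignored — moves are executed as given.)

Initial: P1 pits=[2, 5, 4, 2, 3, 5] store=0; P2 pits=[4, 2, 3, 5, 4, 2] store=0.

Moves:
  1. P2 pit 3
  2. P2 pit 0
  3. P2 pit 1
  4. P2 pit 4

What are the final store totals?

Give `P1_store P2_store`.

Move 1: P2 pit3 -> P1=[3,6,4,2,3,5](0) P2=[4,2,3,0,5,3](1)
Move 2: P2 pit0 -> P1=[3,6,4,2,3,5](0) P2=[0,3,4,1,6,3](1)
Move 3: P2 pit1 -> P1=[3,6,4,2,3,5](0) P2=[0,0,5,2,7,3](1)
Move 4: P2 pit4 -> P1=[4,7,5,3,4,5](0) P2=[0,0,5,2,0,4](2)

Answer: 0 2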